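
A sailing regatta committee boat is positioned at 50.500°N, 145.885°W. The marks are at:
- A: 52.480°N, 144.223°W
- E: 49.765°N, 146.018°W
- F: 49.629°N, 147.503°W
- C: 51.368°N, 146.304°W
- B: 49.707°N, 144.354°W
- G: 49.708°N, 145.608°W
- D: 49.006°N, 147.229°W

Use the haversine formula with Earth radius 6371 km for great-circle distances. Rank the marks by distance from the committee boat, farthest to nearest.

A, D, F, B, C, G, E

Distances from the committee boat:
A 52.480°N, 144.223°W: 248.4 km
D 49.006°N, 147.229°W: 192.1 km
F 49.629°N, 147.503°W: 150.7 km
B 49.707°N, 144.354°W: 140.3 km
C 51.368°N, 146.304°W: 100.9 km
G 49.708°N, 145.608°W: 90.3 km
E 49.765°N, 146.018°W: 82.3 km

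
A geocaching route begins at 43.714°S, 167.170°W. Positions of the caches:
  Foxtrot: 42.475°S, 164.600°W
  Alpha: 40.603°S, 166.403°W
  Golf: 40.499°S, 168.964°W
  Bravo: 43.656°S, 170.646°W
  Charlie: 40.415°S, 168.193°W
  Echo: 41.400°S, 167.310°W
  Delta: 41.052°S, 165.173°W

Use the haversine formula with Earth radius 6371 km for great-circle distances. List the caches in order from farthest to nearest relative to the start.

Computing each great-circle distance from 43.714°S, 167.170°W:
Golf 40.499°S, 168.964°W: 386.9 km
Charlie 40.415°S, 168.193°W: 376.4 km
Alpha 40.603°S, 166.403°W: 351.7 km
Delta 41.052°S, 165.173°W: 338.4 km
Bravo 43.656°S, 170.646°W: 279.6 km
Echo 41.400°S, 167.310°W: 257.6 km
Foxtrot 42.475°S, 164.600°W: 250.0 km

Golf, Charlie, Alpha, Delta, Bravo, Echo, Foxtrot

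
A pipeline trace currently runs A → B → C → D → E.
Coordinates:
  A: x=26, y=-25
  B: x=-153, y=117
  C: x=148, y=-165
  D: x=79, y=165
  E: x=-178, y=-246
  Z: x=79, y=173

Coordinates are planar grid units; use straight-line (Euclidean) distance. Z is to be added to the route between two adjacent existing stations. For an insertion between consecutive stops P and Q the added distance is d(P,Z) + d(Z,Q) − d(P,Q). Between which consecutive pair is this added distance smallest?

between D and E

Added distance for inserting Z between each consecutive pair:
A–B: 215.1
B–C: 171.2
C–D: 15.8
D–E: 14.8
Smallest added distance is 14.8, inserting between D and E.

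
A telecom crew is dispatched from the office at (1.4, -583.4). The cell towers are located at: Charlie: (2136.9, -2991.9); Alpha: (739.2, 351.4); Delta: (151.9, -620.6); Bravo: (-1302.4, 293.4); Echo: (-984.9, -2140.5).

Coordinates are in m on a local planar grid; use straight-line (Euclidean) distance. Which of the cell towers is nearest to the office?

Distance to each, sorted:
Delta: 155.0 m
Alpha: 1190.9 m
Bravo: 1571.2 m
Echo: 1843.2 m
Charlie: 3218.9 m
The nearest is Delta at 155.0 m.

Delta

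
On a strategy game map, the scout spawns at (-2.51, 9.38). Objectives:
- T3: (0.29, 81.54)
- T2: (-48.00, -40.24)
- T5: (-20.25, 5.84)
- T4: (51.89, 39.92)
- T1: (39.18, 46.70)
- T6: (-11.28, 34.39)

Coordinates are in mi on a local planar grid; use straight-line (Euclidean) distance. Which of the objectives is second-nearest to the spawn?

T6

Distances from the spawn ((-2.51, 9.38)):
T5: 18.1 mi
T6: 26.5 mi
T1: 56.0 mi
T4: 62.4 mi
T2: 67.3 mi
T3: 72.2 mi
The second-nearest is T6 at 26.5 mi.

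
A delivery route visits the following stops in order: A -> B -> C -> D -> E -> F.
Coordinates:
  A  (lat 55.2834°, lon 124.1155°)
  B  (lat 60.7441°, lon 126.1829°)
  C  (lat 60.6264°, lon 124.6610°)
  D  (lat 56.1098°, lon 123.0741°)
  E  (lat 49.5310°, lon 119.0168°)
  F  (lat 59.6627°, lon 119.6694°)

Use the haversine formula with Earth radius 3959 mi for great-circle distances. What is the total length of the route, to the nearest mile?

Leg distances:
A→B: 384.8 mi  (cumulative 384.8 mi)
B→C: 52.1 mi  (cumulative 436.9 mi)
C→D: 317.3 mi  (cumulative 754.2 mi)
D→E: 484.9 mi  (cumulative 1239.1 mi)
E→F: 700.6 mi  (cumulative 1939.7 mi)
Total route length ≈ 1940 mi.

1940 mi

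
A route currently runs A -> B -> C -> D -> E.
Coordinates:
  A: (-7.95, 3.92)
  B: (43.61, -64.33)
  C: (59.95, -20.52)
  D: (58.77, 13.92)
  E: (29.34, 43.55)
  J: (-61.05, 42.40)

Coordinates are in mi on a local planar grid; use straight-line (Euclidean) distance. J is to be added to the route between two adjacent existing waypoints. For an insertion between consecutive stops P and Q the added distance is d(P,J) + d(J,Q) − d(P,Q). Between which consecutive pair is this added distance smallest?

Added distance for inserting J between each consecutive pair:
A–B: 129.5 mi
B–C: 239.1 mi
C–D: 225.1 mi
D–E: 171.8 mi
Smallest added distance is 129.5 mi, inserting between A and B.

between A and B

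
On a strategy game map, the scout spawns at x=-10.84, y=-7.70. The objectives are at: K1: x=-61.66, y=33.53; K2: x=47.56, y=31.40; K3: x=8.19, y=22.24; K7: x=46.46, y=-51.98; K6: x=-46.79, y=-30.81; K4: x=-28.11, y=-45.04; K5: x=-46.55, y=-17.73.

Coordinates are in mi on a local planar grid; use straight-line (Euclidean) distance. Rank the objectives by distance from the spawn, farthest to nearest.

Distance from the spawn at x=-10.84, y=-7.70 to each:
K7 x=46.46, y=-51.98: 72.4 mi
K2 x=47.56, y=31.40: 70.3 mi
K1 x=-61.66, y=33.53: 65.4 mi
K6 x=-46.79, y=-30.81: 42.7 mi
K4 x=-28.11, y=-45.04: 41.1 mi
K5 x=-46.55, y=-17.73: 37.1 mi
K3 x=8.19, y=22.24: 35.5 mi

K7, K2, K1, K6, K4, K5, K3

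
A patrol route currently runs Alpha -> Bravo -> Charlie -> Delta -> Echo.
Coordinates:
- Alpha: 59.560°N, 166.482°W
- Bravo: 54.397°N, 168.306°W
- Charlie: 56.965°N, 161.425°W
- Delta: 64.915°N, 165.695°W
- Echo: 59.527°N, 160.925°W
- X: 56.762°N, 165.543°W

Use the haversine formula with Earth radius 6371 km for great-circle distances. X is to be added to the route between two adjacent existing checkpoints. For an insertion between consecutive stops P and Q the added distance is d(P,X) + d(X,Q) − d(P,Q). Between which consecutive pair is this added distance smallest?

between Alpha and Bravo

Added distance for inserting X between each consecutive pair:
Alpha–Bravo: 46.5 km
Bravo–Charlie: 49.4 km
Charlie–Delta: 244.8 km
Delta–Echo: 668.6 km
Smallest added distance is 46.5 km, inserting between Alpha and Bravo.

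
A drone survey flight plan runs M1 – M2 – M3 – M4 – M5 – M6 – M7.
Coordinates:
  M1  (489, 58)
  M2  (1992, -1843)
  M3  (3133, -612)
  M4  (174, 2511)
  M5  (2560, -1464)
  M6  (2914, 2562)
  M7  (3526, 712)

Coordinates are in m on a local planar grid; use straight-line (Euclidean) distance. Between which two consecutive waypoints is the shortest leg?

M2–M3

Leg distances:
M1→M2: 2423.4 m
M2→M3: 1678.5 m
M3→M4: 4302.2 m
M4→M5: 4636.1 m
M5→M6: 4041.5 m
M6→M7: 1948.6 m
The shortest leg is M2–M3 at 1678.5 m.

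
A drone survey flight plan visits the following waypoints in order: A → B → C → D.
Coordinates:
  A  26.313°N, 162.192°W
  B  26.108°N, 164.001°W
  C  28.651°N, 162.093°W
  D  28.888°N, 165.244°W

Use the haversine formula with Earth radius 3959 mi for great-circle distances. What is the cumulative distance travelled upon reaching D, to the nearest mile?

Leg distances:
A→B: 113.0 mi  (cumulative 113.0 mi)
B→C: 211.1 mi  (cumulative 324.2 mi)
C→D: 191.5 mi  (cumulative 515.7 mi)
Cumulative distance at D ≈ 516 mi.

516 mi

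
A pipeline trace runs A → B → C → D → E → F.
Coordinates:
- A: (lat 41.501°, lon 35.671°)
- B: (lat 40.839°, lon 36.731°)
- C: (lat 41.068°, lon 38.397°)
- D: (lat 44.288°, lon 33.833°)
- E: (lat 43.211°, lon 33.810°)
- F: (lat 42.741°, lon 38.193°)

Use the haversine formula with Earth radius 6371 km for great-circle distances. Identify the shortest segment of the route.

A–B

Leg distances:
A→B: 115.3 km
B→C: 142.2 km
C→D: 516.9 km
D→E: 119.8 km
E→F: 360.3 km
The shortest leg is A–B at 115.3 km.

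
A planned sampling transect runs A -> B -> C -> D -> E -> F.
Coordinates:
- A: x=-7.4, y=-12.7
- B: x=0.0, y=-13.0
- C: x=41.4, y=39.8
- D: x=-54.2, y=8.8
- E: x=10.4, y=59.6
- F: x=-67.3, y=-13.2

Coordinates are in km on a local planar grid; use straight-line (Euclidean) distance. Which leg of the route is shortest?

A–B

Leg distances:
A→B: 7.4 km
B→C: 67.1 km
C→D: 100.5 km
D→E: 82.2 km
E→F: 106.5 km
The shortest leg is A–B at 7.4 km.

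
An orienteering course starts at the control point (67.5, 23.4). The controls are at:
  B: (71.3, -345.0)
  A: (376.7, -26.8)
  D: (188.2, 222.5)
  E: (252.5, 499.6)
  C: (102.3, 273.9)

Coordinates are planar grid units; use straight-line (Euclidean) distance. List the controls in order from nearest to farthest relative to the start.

Distances from the start:
D (188.2, 222.5): 232.8
C (102.3, 273.9): 252.9
A (376.7, -26.8): 313.2
B (71.3, -345.0): 368.4
E (252.5, 499.6): 510.9

D, C, A, B, E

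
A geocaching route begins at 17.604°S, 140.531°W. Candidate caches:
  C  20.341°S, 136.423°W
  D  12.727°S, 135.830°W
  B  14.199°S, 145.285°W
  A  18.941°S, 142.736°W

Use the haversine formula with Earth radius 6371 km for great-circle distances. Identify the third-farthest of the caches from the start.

Distance to each, sorted:
D: 740.6 km
B: 633.8 km
C: 528.4 km
A: 276.2 km
The third-farthest is C at 528.4 km.

C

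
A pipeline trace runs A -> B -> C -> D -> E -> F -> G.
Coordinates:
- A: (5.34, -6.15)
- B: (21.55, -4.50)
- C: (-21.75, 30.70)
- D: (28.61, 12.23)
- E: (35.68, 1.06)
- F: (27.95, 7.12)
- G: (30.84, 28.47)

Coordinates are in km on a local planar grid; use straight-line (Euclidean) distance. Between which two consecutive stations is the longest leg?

B–C

Leg distances:
A→B: 16.3 km
B→C: 55.8 km
C→D: 53.6 km
D→E: 13.2 km
E→F: 9.8 km
F→G: 21.5 km
The longest leg is B–C at 55.8 km.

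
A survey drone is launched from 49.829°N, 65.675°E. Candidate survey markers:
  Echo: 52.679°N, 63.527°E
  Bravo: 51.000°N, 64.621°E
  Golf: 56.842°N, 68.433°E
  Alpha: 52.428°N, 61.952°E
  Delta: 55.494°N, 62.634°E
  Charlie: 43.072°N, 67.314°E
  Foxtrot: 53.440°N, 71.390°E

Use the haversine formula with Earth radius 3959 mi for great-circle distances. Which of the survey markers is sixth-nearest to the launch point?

Charlie

Distance to each, sorted:
Bravo: 93.3 mi
Echo: 217.7 mi
Alpha: 241.4 mi
Foxtrot: 349.5 mi
Delta: 411.6 mi
Charlie: 473.3 mi
Golf: 497.7 mi
The sixth-nearest is Charlie at 473.3 mi.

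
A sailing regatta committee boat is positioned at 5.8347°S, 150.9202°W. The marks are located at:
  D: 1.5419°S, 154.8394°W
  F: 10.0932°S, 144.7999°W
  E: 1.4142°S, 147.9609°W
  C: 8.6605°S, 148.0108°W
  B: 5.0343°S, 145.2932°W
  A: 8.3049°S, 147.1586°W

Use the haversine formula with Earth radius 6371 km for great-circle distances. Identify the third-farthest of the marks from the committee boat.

Distances from the committee boat (5.8347°S, 150.9202°W):
F: 823.6 km
D: 645.7 km
B: 629.2 km
E: 591.1 km
A: 497.7 km
C: 449.1 km
The third-farthest is B at 629.2 km.

B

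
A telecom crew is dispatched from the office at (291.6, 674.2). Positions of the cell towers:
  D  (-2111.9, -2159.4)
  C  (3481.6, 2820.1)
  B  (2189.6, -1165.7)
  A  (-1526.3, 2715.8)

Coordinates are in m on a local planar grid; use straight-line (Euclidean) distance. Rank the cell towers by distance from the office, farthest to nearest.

C, D, A, B

Distance from the office at (291.6, 674.2) to each:
C (3481.6, 2820.1): 3844.6 m
D (-2111.9, -2159.4): 3715.7 m
A (-1526.3, 2715.8): 2733.7 m
B (2189.6, -1165.7): 2643.4 m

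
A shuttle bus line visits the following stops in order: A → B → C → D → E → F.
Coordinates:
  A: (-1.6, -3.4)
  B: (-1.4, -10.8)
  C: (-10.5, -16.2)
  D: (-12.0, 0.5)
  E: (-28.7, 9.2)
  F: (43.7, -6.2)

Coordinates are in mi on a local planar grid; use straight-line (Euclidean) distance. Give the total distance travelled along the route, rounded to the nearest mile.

128 mi

Leg distances:
A→B: 7.4 mi  (cumulative 7.4 mi)
B→C: 10.6 mi  (cumulative 18.0 mi)
C→D: 16.8 mi  (cumulative 34.8 mi)
D→E: 18.8 mi  (cumulative 53.6 mi)
E→F: 74.0 mi  (cumulative 127.6 mi)
Total route length ≈ 128 mi.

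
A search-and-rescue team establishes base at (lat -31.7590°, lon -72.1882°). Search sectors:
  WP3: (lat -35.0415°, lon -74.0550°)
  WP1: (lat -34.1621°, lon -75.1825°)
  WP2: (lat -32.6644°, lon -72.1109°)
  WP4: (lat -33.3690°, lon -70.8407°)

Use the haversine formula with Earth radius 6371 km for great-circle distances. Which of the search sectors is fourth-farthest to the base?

Distance to each, sorted:
WP3: 404.0 km
WP1: 386.5 km
WP4: 219.1 km
WP2: 100.9 km
The fourth-farthest is WP2 at 100.9 km.

WP2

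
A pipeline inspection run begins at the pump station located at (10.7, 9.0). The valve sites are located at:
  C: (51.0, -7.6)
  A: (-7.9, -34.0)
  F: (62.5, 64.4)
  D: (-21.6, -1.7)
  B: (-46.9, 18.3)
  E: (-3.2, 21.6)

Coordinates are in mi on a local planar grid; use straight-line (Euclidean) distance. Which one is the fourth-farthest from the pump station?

Distance to each, sorted:
F: 75.8 mi
B: 58.3 mi
A: 46.9 mi
C: 43.6 mi
D: 34.0 mi
E: 18.8 mi
The fourth-farthest is C at 43.6 mi.

C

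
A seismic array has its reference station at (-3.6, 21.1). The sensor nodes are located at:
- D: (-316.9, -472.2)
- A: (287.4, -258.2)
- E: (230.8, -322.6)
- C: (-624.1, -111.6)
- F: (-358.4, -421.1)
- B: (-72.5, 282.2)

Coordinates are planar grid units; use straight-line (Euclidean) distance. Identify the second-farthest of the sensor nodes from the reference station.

Distances from the reference station ((-3.6, 21.1)):
C: 634.5
D: 584.4
F: 566.9
E: 416.0
A: 403.3
B: 270.0
The second-farthest is D at 584.4.

D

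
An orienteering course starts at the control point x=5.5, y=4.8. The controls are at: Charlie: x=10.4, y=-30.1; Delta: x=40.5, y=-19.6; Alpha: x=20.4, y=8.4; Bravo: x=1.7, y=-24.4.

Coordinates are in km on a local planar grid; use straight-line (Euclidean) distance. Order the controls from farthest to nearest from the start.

Distances from the start:
Delta x=40.5, y=-19.6: 42.7 km
Charlie x=10.4, y=-30.1: 35.2 km
Bravo x=1.7, y=-24.4: 29.4 km
Alpha x=20.4, y=8.4: 15.3 km

Delta, Charlie, Bravo, Alpha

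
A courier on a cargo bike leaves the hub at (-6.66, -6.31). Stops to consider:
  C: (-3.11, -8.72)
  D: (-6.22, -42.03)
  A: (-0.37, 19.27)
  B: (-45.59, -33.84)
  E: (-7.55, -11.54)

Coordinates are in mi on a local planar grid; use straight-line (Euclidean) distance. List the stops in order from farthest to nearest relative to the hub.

B, D, A, E, C

Computing each straight-line distance from (-6.66, -6.31):
B (-45.59, -33.84): 47.7 mi
D (-6.22, -42.03): 35.7 mi
A (-0.37, 19.27): 26.3 mi
E (-7.55, -11.54): 5.3 mi
C (-3.11, -8.72): 4.3 mi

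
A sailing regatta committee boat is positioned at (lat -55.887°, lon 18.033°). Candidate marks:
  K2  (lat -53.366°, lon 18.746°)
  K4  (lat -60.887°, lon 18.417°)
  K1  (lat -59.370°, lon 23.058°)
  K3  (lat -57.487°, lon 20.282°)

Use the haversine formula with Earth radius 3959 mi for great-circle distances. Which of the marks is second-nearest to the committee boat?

Distances from the committee boat ((lat -55.887°, lon 18.033°)):
K3: 139.7 mi
K2: 176.5 mi
K1: 303.9 mi
K4: 345.8 mi
The second-nearest is K2 at 176.5 mi.

K2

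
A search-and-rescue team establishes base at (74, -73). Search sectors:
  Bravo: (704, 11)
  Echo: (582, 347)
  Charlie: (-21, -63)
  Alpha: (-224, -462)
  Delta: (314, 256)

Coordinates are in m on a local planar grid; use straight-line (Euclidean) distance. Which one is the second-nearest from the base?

Delta

Distances from the base ((74, -73)):
Charlie: 95.5 m
Delta: 407.2 m
Alpha: 490.0 m
Bravo: 635.6 m
Echo: 659.1 m
The second-nearest is Delta at 407.2 m.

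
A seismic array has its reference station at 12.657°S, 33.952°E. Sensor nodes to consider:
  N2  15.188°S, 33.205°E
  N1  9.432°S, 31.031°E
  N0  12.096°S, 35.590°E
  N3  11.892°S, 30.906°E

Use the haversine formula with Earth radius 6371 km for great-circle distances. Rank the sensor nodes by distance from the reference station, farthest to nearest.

Distance from the reference station at 12.657°S, 33.952°E to each:
N1 9.432°S, 31.031°E: 479.8 km
N3 11.892°S, 30.906°E: 341.7 km
N2 15.188°S, 33.205°E: 292.8 km
N0 12.096°S, 35.590°E: 188.5 km

N1, N3, N2, N0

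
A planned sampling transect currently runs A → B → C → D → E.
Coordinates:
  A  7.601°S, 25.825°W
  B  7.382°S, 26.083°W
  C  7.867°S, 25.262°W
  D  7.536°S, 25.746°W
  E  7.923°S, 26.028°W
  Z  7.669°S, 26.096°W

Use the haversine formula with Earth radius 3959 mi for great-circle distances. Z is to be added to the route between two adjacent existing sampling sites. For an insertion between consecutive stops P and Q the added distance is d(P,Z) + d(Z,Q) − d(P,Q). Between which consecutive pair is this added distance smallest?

between D and E

Added distance for inserting Z between each consecutive pair:
A–B: 15.7 mi
B–C: 13.1 mi
C–D: 44.1 mi
D–E: 10.8 mi
Smallest added distance is 10.8 mi, inserting between D and E.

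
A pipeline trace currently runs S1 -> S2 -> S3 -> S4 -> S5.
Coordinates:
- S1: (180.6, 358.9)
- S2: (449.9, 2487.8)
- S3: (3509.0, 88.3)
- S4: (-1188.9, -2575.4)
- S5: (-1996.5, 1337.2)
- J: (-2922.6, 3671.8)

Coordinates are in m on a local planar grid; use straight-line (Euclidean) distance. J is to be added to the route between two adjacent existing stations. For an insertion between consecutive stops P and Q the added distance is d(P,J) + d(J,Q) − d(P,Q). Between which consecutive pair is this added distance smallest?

Added distance for inserting J between each consecutive pair:
S1–S2: 5967.7 m
S2–S3: 7048.9 m
S3–S4: 8445.3 m
S4–S5: 4999.8 m
Smallest added distance is 4999.8 m, inserting between S4 and S5.

between S4 and S5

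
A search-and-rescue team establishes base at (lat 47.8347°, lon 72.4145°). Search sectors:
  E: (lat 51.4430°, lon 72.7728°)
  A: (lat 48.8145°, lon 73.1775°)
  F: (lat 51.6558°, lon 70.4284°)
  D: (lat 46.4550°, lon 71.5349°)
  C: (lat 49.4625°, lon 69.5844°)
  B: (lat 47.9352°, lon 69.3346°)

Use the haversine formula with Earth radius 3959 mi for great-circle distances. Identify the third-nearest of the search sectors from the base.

Distance to each, sorted:
A: 76.2 mi
D: 103.9 mi
B: 142.9 mi
C: 171.3 mi
E: 249.8 mi
F: 278.5 mi
The third-nearest is B at 142.9 mi.

B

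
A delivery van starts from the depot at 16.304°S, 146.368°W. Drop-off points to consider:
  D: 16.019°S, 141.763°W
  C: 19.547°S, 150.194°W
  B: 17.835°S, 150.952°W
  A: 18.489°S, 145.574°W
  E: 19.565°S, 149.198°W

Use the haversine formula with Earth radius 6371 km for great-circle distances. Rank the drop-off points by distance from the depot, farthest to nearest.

Distance from the depot at 16.304°S, 146.368°W to each:
C 19.547°S, 150.194°W: 542.1 km
B 17.835°S, 150.952°W: 516.1 km
D 16.019°S, 141.763°W: 492.8 km
E 19.565°S, 149.198°W: 470.2 km
A 18.489°S, 145.574°W: 257.2 km

C, B, D, E, A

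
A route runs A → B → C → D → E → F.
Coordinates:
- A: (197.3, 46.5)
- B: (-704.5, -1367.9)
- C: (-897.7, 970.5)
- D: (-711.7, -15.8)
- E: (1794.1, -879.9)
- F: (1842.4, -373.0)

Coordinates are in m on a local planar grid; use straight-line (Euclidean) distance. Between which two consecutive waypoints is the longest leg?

D–E

Leg distances:
A→B: 1677.4 m
B→C: 2346.4 m
C→D: 1003.7 m
D→E: 2650.6 m
E→F: 509.2 m
The longest leg is D–E at 2650.6 m.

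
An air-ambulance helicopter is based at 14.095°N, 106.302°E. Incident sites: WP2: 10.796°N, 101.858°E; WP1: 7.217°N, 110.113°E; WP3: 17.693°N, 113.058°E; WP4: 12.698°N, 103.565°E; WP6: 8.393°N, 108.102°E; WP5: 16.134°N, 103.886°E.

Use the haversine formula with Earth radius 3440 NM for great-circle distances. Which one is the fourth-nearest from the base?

WP6

Distance to each, sorted:
WP4: 180.5 NM
WP5: 186.0 NM
WP2: 327.2 NM
WP6: 358.4 NM
WP3: 445.9 NM
WP1: 470.1 NM
The fourth-nearest is WP6 at 358.4 NM.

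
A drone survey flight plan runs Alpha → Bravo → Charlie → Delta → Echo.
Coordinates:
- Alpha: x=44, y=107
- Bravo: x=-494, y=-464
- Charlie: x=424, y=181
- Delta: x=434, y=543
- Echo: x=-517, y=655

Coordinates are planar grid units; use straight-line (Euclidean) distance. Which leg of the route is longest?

Leg distances:
Alpha→Bravo: 784.5
Bravo→Charlie: 1121.9
Charlie→Delta: 362.1
Delta→Echo: 957.6
The longest leg is Bravo–Charlie at 1121.9.

Bravo–Charlie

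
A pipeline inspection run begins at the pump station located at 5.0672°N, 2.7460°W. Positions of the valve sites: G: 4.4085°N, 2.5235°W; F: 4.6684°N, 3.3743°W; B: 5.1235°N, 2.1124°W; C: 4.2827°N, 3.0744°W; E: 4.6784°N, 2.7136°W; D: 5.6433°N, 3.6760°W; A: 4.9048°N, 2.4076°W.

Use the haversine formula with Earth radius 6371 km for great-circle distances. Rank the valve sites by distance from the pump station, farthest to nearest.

Distance from the pump station at 5.0672°N, 2.7460°W to each:
D 5.6433°N, 3.6760°W: 121.3 km
C 4.2827°N, 3.0744°W: 94.5 km
F 4.6684°N, 3.3743°W: 82.5 km
G 4.4085°N, 2.5235°W: 77.3 km
B 5.1235°N, 2.1124°W: 70.5 km
E 4.6784°N, 2.7136°W: 43.4 km
A 4.9048°N, 2.4076°W: 41.6 km

D, C, F, G, B, E, A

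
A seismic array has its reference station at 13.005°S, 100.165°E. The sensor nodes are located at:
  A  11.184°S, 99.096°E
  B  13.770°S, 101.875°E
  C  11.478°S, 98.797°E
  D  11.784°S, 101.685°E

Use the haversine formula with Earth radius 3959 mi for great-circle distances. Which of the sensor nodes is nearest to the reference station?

B

Distances from the reference station (13.005°S, 100.165°E):
B: 126.5 mi
D: 132.8 mi
C: 140.2 mi
A: 145.1 mi
The nearest is B at 126.5 mi.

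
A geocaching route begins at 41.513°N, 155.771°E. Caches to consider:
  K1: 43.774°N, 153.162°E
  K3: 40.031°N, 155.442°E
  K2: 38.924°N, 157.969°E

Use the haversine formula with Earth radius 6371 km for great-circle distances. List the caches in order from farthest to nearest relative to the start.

K2, K1, K3

Distances from the start:
K2 38.924°N, 157.969°E: 343.1 km
K1 43.774°N, 153.162°E: 329.7 km
K3 40.031°N, 155.442°E: 167.1 km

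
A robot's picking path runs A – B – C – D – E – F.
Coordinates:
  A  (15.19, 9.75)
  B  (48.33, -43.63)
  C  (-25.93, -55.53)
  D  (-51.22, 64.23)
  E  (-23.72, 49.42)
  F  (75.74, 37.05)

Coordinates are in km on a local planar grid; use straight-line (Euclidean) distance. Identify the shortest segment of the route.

D–E

Leg distances:
A→B: 62.8 km
B→C: 75.2 km
C→D: 122.4 km
D→E: 31.2 km
E→F: 100.2 km
The shortest leg is D–E at 31.2 km.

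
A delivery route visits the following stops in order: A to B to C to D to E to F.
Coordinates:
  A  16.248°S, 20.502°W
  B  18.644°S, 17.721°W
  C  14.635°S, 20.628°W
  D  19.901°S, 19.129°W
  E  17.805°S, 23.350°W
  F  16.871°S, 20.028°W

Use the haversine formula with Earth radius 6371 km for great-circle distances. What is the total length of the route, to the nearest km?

2416 km

Leg distances:
A→B: 397.5 km  (cumulative 397.5 km)
B→C: 542.8 km  (cumulative 940.2 km)
C→D: 606.8 km  (cumulative 1547.0 km)
D→E: 501.6 km  (cumulative 2048.6 km)
E→F: 367.6 km  (cumulative 2416.2 km)
Total route length ≈ 2416 km.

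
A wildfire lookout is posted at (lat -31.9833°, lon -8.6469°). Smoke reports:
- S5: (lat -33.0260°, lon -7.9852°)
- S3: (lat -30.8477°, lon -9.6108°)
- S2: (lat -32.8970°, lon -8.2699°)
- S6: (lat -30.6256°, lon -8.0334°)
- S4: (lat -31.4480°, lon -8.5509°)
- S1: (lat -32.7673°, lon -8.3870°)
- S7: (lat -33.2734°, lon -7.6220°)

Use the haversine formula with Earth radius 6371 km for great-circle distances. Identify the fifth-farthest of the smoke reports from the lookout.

Distances from the lookout ((lat -31.9833°, lon -8.6469°)):
S7: 172.6 km
S6: 161.8 km
S3: 155.9 km
S5: 131.5 km
S2: 107.6 km
S1: 90.5 km
S4: 60.2 km
The fifth-farthest is S2 at 107.6 km.

S2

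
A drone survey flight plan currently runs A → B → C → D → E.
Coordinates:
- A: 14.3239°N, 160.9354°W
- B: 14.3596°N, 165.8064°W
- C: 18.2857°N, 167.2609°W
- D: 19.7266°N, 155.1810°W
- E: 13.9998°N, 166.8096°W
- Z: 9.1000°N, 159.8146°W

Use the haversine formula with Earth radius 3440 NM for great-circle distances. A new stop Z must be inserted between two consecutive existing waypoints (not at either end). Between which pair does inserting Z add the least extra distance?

Added distance for inserting Z between each consecutive pair:
A–B: 510.1 NM
B–C: 924.4 NM
C–D: 703.1 NM
D–E: 447.1 NM
Smallest added distance is 447.1 NM, inserting between D and E.

between D and E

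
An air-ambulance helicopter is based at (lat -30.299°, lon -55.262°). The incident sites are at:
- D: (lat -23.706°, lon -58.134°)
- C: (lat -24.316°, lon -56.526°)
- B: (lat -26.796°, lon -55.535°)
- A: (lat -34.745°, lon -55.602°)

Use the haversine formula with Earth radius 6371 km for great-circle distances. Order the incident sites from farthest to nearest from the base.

D, C, A, B

Distances from the base:
D (lat -23.706°, lon -58.134°): 786.3 km
C (lat -24.316°, lon -56.526°): 676.9 km
A (lat -34.745°, lon -55.602°): 495.4 km
B (lat -26.796°, lon -55.535°): 390.4 km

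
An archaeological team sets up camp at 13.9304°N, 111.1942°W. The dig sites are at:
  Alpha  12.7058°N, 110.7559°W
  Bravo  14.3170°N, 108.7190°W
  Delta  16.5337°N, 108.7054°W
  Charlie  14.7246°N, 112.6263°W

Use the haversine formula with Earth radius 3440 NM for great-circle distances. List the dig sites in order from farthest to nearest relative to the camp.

Distances from the camp:
Delta 16.5337°N, 108.7054°W: 212.6 NM
Bravo 14.3170°N, 108.7190°W: 146.0 NM
Charlie 14.7246°N, 112.6263°W: 96.0 NM
Alpha 12.7058°N, 110.7559°W: 77.9 NM

Delta, Bravo, Charlie, Alpha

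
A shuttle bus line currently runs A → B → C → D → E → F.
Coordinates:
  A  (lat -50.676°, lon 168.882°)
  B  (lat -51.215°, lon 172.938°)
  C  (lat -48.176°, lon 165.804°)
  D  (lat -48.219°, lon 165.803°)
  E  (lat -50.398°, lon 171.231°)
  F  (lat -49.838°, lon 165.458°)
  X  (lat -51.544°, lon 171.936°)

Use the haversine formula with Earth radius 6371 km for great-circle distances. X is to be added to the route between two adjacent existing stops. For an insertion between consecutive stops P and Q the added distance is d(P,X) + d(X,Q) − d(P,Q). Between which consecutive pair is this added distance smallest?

between A and B

Added distance for inserting X between each consecutive pair:
A–B: 22.2 km
B–C: 41.7 km
C–D: 1146.3 km
D–E: 248.6 km
E–F: 214.4 km
Smallest added distance is 22.2 km, inserting between A and B.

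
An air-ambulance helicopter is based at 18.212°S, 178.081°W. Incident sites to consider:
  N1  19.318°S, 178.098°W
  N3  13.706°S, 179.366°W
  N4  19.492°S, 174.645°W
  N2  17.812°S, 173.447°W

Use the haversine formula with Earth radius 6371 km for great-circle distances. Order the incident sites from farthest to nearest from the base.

N3, N2, N4, N1

Distances from the base:
N3 13.706°S, 179.366°W: 519.5 km
N2 17.812°S, 173.447°W: 492.0 km
N4 19.492°S, 174.645°W: 388.6 km
N1 19.318°S, 178.098°W: 123.0 km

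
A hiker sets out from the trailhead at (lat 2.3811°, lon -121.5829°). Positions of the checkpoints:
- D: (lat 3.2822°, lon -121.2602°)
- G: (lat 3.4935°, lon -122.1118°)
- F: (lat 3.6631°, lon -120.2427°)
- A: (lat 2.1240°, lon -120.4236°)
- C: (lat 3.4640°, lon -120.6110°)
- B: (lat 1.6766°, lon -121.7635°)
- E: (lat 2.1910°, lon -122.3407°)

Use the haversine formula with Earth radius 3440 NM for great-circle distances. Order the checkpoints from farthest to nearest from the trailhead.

F, C, G, A, D, E, B

Distances from the trailhead:
F (lat 3.6631°, lon -120.2427°): 111.3 NM
C (lat 3.4640°, lon -120.6110°): 87.3 NM
G (lat 3.4935°, lon -122.1118°): 73.9 NM
A (lat 2.1240°, lon -120.4236°): 71.2 NM
D (lat 3.2822°, lon -121.2602°): 57.5 NM
E (lat 2.1910°, lon -122.3407°): 46.9 NM
B (lat 1.6766°, lon -121.7635°): 43.7 NM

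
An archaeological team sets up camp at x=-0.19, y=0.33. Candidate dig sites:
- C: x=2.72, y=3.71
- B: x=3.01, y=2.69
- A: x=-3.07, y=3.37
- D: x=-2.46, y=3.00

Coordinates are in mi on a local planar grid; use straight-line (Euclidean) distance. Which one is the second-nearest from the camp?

B

Distance to each, sorted:
D: 3.5 mi
B: 4.0 mi
A: 4.2 mi
C: 4.5 mi
The second-nearest is B at 4.0 mi.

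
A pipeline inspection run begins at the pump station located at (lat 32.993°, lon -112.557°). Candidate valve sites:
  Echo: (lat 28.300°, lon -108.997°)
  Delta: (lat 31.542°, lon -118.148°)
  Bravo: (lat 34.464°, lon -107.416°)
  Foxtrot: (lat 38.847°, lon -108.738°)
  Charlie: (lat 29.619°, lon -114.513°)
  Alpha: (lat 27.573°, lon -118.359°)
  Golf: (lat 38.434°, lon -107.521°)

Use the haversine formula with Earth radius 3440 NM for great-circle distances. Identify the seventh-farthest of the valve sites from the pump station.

Distance to each, sorted:
Alpha: 443.0 NM
Golf: 408.5 NM
Foxtrot: 397.4 NM
Echo: 336.4 NM
Delta: 296.9 NM
Bravo: 271.4 NM
Charlie: 226.0 NM
The seventh-farthest is Charlie at 226.0 NM.

Charlie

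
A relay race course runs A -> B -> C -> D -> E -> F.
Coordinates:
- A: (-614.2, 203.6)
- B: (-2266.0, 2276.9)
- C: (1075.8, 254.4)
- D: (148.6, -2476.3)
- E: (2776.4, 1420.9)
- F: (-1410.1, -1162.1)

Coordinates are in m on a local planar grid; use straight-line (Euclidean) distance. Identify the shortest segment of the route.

A–B

Leg distances:
A→B: 2650.9 m
B→C: 3906.2 m
C→D: 2883.8 m
D→E: 4700.4 m
E→F: 4919.2 m
The shortest leg is A–B at 2650.9 m.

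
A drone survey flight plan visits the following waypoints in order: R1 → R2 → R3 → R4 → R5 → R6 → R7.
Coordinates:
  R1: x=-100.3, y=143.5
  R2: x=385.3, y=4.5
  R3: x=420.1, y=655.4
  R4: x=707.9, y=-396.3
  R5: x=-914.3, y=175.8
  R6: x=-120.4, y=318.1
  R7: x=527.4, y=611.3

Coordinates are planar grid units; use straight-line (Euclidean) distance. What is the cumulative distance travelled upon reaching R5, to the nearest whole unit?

3967

Leg distances:
R1→R2: 505.1  (cumulative 505.1)
R2→R3: 651.8  (cumulative 1156.9)
R3→R4: 1090.4  (cumulative 2247.3)
R4→R5: 1720.1  (cumulative 3967.4)
Cumulative distance at R5 ≈ 3967.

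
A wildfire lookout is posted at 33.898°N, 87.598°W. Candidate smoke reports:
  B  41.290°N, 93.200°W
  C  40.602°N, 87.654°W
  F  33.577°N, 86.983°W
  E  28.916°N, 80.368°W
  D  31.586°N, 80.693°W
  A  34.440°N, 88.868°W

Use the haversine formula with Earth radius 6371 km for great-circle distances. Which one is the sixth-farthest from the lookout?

F

Distances from the lookout (33.898°N, 87.598°W):
B: 958.2 km
E: 881.4 km
C: 745.5 km
D: 694.9 km
A: 131.5 km
F: 67.1 km
The sixth-farthest is F at 67.1 km.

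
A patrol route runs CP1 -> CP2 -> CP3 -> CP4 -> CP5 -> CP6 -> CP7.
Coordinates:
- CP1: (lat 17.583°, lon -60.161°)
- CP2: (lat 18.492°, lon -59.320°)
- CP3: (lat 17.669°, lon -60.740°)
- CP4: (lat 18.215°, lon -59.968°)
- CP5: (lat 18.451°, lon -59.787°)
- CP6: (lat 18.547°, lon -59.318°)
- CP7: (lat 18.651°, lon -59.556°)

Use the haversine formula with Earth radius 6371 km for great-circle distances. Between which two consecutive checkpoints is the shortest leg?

CP6–CP7

Leg distances:
CP1→CP2: 134.6 km
CP2→CP3: 175.8 km
CP3→CP4: 101.8 km
CP4→CP5: 32.5 km
CP5→CP6: 50.6 km
CP6→CP7: 27.6 km
The shortest leg is CP6–CP7 at 27.6 km.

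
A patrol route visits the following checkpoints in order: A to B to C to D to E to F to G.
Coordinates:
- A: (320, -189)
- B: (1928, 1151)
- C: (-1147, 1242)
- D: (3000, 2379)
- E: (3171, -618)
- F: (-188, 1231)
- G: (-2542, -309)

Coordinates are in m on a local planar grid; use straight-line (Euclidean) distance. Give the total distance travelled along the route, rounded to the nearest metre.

Leg distances:
A→B: 2093.1 m  (cumulative 2093.1 m)
B→C: 3076.3 m  (cumulative 5169.5 m)
C→D: 4300.0 m  (cumulative 9469.5 m)
D→E: 3001.9 m  (cumulative 12471.4 m)
E→F: 3834.3 m  (cumulative 16305.7 m)
F→G: 2813.0 m  (cumulative 19118.7 m)
Total route length ≈ 19119 m.

19119 m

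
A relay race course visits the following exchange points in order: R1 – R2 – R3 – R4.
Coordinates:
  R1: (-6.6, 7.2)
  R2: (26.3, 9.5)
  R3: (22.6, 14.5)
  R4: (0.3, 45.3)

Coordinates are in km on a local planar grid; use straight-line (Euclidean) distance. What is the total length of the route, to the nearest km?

Leg distances:
R1→R2: 33.0 km  (cumulative 33.0 km)
R2→R3: 6.2 km  (cumulative 39.2 km)
R3→R4: 38.0 km  (cumulative 77.2 km)
Total route length ≈ 77 km.

77 km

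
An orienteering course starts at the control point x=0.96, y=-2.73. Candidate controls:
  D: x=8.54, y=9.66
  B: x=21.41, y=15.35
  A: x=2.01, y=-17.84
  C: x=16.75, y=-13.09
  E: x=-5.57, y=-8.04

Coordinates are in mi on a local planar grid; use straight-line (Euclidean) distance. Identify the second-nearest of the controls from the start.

D

Distances from the start (x=0.96, y=-2.73):
E: 8.4 mi
D: 14.5 mi
A: 15.1 mi
C: 18.9 mi
B: 27.3 mi
The second-nearest is D at 14.5 mi.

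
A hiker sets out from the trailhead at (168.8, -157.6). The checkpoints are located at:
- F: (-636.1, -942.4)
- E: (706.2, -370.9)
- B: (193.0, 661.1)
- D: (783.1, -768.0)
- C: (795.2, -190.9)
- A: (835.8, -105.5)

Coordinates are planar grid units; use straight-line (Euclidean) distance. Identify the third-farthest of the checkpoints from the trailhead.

B

Distance to each, sorted:
F: 1124.2
D: 866.0
B: 819.1
A: 669.0
C: 627.3
E: 578.2
The third-farthest is B at 819.1.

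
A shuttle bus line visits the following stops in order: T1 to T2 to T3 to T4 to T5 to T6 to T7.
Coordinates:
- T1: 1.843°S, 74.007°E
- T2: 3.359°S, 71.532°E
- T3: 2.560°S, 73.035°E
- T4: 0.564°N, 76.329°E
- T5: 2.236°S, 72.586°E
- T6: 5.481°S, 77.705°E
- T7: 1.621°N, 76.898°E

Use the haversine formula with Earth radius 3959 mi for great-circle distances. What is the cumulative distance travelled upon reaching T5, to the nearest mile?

954 mi

Leg distances:
T1→T2: 200.4 mi  (cumulative 200.4 mi)
T2→T3: 117.5 mi  (cumulative 317.9 mi)
T3→T4: 313.6 mi  (cumulative 631.5 mi)
T4→T5: 322.9 mi  (cumulative 954.5 mi)
Cumulative distance at T5 ≈ 954 mi.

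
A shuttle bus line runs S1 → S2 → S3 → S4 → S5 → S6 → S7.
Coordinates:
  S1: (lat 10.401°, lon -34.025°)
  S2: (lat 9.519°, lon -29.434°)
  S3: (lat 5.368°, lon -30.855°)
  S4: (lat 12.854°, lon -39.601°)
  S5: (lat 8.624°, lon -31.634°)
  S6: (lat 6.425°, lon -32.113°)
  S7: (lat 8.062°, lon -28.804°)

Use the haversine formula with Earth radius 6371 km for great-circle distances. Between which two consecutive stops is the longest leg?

S3–S4

Leg distances:
S1→S2: 512.3 km
S2→S3: 487.4 km
S3→S4: 1270.2 km
S4→S5: 989.1 km
S5→S6: 250.2 km
S6→S7: 407.9 km
The longest leg is S3–S4 at 1270.2 km.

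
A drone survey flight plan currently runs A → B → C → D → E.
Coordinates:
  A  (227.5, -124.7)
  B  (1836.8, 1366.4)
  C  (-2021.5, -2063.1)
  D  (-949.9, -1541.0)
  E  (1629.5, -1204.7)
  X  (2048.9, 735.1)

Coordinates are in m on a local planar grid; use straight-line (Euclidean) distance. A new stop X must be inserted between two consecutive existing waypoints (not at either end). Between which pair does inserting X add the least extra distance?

between B and C

Added distance for inserting X between each consecutive pair:
A–B: 486.2 m
B–C: 443.3 m
C–D: 7512.2 m
D–E: 3148.2 m
Smallest added distance is 443.3 m, inserting between B and C.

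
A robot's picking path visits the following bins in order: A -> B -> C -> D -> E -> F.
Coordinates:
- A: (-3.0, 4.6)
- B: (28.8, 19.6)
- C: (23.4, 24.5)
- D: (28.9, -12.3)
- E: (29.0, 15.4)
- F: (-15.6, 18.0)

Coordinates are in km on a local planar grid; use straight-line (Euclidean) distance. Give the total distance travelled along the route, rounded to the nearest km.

152 km

Leg distances:
A→B: 35.2 km  (cumulative 35.2 km)
B→C: 7.3 km  (cumulative 42.5 km)
C→D: 37.2 km  (cumulative 79.7 km)
D→E: 27.7 km  (cumulative 107.4 km)
E→F: 44.7 km  (cumulative 152.0 km)
Total route length ≈ 152 km.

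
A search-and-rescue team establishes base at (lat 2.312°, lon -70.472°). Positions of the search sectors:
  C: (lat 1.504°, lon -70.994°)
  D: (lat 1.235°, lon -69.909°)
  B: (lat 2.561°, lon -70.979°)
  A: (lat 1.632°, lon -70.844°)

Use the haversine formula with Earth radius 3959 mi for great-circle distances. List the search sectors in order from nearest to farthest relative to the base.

Distance from the base at (lat 2.312°, lon -70.472°) to each:
B (lat 2.561°, lon -70.979°): 39.0 mi
A (lat 1.632°, lon -70.844°): 53.6 mi
C (lat 1.504°, lon -70.994°): 66.5 mi
D (lat 1.235°, lon -69.909°): 84.0 mi

B, A, C, D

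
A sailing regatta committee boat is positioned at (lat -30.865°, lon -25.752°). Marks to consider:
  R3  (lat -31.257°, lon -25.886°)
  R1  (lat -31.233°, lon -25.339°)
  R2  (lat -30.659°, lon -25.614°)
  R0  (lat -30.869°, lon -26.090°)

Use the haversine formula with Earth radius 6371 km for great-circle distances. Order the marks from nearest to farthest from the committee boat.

R2, R0, R3, R1

Distances from the committee boat:
R2 (lat -30.659°, lon -25.614°): 26.4 km
R0 (lat -30.869°, lon -26.090°): 32.3 km
R3 (lat -31.257°, lon -25.886°): 45.4 km
R1 (lat -31.233°, lon -25.339°): 56.8 km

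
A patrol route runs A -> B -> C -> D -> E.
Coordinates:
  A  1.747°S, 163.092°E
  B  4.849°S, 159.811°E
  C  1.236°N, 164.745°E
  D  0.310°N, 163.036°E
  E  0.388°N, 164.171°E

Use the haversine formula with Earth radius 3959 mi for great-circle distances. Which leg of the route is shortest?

D–E

Leg distances:
A→B: 311.7 mi
B→C: 541.1 mi
C→D: 134.3 mi
D→E: 78.6 mi
The shortest leg is D–E at 78.6 mi.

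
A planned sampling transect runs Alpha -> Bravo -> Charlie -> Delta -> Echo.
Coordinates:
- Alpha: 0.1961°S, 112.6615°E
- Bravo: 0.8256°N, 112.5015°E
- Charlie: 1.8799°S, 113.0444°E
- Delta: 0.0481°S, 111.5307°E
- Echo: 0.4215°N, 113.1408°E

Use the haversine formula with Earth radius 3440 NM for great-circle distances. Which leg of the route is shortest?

Alpha–Bravo

Leg distances:
Alpha→Bravo: 62.1 NM
Bravo→Charlie: 165.7 NM
Charlie→Delta: 142.7 NM
Delta→Echo: 100.7 NM
The shortest leg is Alpha–Bravo at 62.1 NM.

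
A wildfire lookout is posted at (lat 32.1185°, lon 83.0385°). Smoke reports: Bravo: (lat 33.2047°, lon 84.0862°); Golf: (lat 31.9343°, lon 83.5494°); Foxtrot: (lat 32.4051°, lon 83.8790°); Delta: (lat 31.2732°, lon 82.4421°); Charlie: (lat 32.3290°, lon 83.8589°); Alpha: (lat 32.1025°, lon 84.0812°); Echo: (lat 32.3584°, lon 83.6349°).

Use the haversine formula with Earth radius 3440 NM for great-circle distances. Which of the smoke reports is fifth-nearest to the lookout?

Alpha

Distances from the lookout ((lat 32.1185°, lon 83.0385°)):
Golf: 28.3 NM
Echo: 33.5 NM
Charlie: 43.5 NM
Foxtrot: 46.0 NM
Alpha: 53.0 NM
Delta: 59.2 NM
Bravo: 84.0 NM
The fifth-nearest is Alpha at 53.0 NM.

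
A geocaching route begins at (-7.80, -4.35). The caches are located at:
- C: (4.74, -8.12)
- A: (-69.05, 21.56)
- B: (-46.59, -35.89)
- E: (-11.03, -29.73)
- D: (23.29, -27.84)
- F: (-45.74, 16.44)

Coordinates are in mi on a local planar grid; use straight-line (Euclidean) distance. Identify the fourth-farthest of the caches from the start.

Distance to each, sorted:
A: 66.5 mi
B: 50.0 mi
F: 43.3 mi
D: 39.0 mi
E: 25.6 mi
C: 13.1 mi
The fourth-farthest is D at 39.0 mi.

D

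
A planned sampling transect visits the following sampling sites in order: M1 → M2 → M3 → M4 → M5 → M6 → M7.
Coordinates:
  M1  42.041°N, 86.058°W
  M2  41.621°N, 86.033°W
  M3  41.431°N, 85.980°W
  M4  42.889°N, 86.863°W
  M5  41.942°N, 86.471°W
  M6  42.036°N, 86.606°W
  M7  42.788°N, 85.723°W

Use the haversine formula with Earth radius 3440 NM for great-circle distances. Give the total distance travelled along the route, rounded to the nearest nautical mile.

260 NM

Leg distances:
M1→M2: 25.2 NM  (cumulative 25.2 NM)
M2→M3: 11.7 NM  (cumulative 36.9 NM)
M3→M4: 96.0 NM  (cumulative 132.8 NM)
M4→M5: 59.5 NM  (cumulative 192.3 NM)
M5→M6: 8.3 NM  (cumulative 200.6 NM)
M6→M7: 59.8 NM  (cumulative 260.3 NM)
Total route length ≈ 260 NM.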